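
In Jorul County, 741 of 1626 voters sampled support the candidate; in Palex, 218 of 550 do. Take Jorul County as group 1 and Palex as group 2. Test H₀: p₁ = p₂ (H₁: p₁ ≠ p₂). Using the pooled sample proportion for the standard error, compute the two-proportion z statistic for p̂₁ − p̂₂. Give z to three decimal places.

z = 2.424

p̂₁ = 741/1626 ≈ 0.45572, p̂₂ = 218/550 ≈ 0.39636.
Pooled p̂ = (741+218)/(1626+550) = 959/2176 = 0.44072.
SE = √(p̂(1−p̂)(1/n₁+1/n₂)) = √(0.44072·0.55928·0.00243319) = √(0.000599746) = 0.02449.
z = (0.45572 − 0.39636)/0.02449 = 0.05936/0.02449 = 2.424.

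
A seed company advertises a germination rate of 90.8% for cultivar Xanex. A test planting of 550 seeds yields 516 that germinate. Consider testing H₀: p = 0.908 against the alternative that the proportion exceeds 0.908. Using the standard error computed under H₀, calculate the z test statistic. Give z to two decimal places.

z = 2.45

p̂ = 516/550 = 0.93818.
SE = √(p₀(1−p₀)/n) = √(0.083536/550) = 0.01232.
z = (0.93818 − 0.908)/0.01232 = 0.03018/0.01232 = 2.45.
p-value = P(Z > 2.449) ≈ 0.0072.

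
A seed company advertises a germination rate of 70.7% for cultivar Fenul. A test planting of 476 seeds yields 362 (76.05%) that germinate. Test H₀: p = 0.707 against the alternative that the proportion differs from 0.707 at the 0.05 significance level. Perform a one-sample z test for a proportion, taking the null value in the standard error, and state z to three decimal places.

p̂ = 362/476 ≈ 0.76050.
SE = √(p₀(1−p₀)/n) = √(0.20715/476) = 0.02086.
z = (0.76050 − 0.707)/0.02086 = 0.05350/0.02086 = 2.565.
p-value = 2·P(Z > 2.565) ≈ 0.0103; since p < α = 0.05, reject H₀.

z = 2.565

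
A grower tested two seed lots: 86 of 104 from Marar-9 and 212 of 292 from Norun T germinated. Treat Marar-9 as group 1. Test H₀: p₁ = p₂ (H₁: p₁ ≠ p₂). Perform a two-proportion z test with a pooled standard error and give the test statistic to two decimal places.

z = 2.05

p̂₁ = 86/104 ≈ 0.8269, p̂₂ = 212/292 ≈ 0.7260.
Pooled p̂ = (86+212)/(104+292) = 298/396 = 0.7525.
SE = √(0.186231 × 0.01304) = 0.0493.
z = (0.8269 − 0.7260)/0.0493 = 0.1009/0.0493 = 2.05.
Two-sided p-value ≈ 2·Φ(−2.047) = 0.0406.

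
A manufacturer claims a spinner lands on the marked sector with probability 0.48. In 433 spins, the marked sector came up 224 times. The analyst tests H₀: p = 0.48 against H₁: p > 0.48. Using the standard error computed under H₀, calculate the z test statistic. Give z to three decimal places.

p̂ = 224/433 ≈ 0.51732.
SE = √(p₀(1−p₀)/n) = √(0.2496/433) = 0.02401.
z = (0.51732 − 0.48)/0.02401 = 0.03732/0.02401 = 1.554.
p-value = P(Z > 1.554) ≈ 0.0600.

z = 1.554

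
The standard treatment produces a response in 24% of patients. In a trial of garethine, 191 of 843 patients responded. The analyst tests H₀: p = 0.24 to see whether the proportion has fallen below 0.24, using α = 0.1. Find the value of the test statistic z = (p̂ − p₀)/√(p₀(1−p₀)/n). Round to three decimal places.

p̂ = 191/843 = 0.22657.
Under H₀, SE = √(0.24·0.76/843) = √(0.00021637) = 0.01471.
z = (0.22657 − 0.24)/0.01471 = -0.01343/0.01471 = -0.913.
p-value = P(Z < -0.913) ≈ 0.1806. With α = 0.1, fail to reject H₀.

z = -0.913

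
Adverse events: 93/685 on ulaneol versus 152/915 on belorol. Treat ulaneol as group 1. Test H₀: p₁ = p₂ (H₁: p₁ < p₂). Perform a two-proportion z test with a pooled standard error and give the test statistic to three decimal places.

z = -1.668

p̂₁ = 93/685 ≈ 0.13577, p̂₂ = 152/915 ≈ 0.16612.
Pooled p̂ = (93+152)/(685+915) = 245/1600 = 0.15313.
SE = √(p̂(1−p̂)(1/n₁+1/n₂)) = √(0.15313·0.84688·0.00255275) = √(0.000331035) = 0.01819.
z = (0.13577 − 0.16612)/0.01819 = -0.03035/0.01819 = -1.668.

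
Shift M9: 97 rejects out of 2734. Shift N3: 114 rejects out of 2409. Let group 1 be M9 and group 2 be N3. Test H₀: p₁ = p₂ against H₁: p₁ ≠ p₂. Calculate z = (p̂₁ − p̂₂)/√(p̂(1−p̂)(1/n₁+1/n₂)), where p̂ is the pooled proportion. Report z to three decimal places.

p̂₁ = 97/2734 ≈ 0.03548, p̂₂ = 114/2409 ≈ 0.04732.
Pooled p̂ = (97+114)/(2734+2409) = 211/5143 = 0.04103.
SE = √(p̂(1−p̂)(1/n₁+1/n₂)) = √(0.04103·0.95897·0.000780874) = √(3.07223e-05) = 0.00554.
z = (0.03548 − 0.04732)/0.00554 = -0.01184/0.00554 = -2.137.

z = -2.137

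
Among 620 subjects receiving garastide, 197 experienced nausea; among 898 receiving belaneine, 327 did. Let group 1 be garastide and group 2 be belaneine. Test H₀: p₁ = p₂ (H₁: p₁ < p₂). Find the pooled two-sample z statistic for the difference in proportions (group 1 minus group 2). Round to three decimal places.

p̂₁ = 197/620 ≈ 0.31774, p̂₂ = 327/898 ≈ 0.36414.
Pooled p̂ = (197+327)/(620+898) = 524/1518 = 0.34519.
SE = √(0.226034 × 0.00272649) = 0.02482.
z = (0.31774 − 0.36414)/0.02482 = -0.04640/0.02482 = -1.869.
p-value = P(Z < -1.869) ≈ 0.0308.

z = -1.869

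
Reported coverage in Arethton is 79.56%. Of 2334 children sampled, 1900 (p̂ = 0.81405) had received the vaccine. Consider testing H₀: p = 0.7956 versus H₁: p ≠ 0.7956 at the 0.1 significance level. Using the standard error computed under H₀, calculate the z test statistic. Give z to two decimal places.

p̂ = 1900/2334 = 0.81405.
SE = √(p₀(1−p₀)/n) = √(0.16262/2334) = 0.00835.
z = (0.81405 − 0.7956)/0.00835 = 0.01845/0.00835 = 2.21.
p-value = 2·P(Z > 2.211) ≈ 0.0271, so at α = 0.1 we reject H₀.

z = 2.21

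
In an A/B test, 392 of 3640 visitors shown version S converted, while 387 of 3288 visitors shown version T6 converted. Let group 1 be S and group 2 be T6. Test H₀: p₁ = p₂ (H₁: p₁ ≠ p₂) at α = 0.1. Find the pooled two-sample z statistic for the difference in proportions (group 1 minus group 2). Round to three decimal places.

p̂₁ = 392/3640 = 0.10769, p̂₂ = 387/3288 = 0.11770.
Pooled p̂ = (392+387)/(3640+3288) = 779/6928 = 0.11244.
SE = √(p̂(1−p̂)(1/n₁+1/n₂)) = √(0.11244·0.88756·0.000578862) = √(5.77698e-05) = 0.00760.
z = (0.10769 − 0.11770)/0.00760 = -0.01001/0.00760 = -1.317.
p-value = 2·P(Z > 1.317) ≈ 0.1879, so at α = 0.1 we fail to reject H₀.

z = -1.317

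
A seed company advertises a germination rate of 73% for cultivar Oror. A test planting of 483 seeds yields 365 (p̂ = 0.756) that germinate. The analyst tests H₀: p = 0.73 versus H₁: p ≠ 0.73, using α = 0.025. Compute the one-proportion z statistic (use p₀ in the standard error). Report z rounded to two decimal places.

p̂ = 365/483 ≈ 0.7557.
Under H₀, SE = √(0.73·0.27/483) = √(0.000408075) = 0.0202.
z = (0.7557 − 0.73)/0.0202 = 0.0257/0.0202 = 1.27.
Two-sided p-value ≈ 2·Φ(−1.272) = 0.2034, so at α = 0.025 we fail to reject H₀.

z = 1.27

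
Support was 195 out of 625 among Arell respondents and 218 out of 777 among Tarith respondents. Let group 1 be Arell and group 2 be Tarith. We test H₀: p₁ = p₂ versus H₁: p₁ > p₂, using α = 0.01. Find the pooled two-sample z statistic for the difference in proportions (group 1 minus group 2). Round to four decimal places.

z = 1.2834

p̂₁ = 195/625 ≈ 0.312000, p̂₂ = 218/777 ≈ 0.280566.
Pooled p̂ = (195+218)/(625+777) = 413/1402 = 0.294579.
SE = √(p̂(1−p̂)(1/n₁+1/n₂)) = √(0.294579·0.705421·0.002887) = √(0.000599925) = 0.024493.
z = (0.312000 − 0.280566)/0.024493 = 0.031434/0.024493 = 1.2834.
p-value = P(Z > 1.283) ≈ 0.0997; since p > α = 0.01, fail to reject H₀.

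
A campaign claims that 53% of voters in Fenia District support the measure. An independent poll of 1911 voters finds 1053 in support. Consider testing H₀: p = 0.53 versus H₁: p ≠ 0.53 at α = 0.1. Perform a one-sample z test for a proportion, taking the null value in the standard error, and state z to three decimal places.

p̂ = 1053/1911 ≈ 0.55102.
Under H₀, SE = √(0.53·0.47/1911) = √(0.000130351) = 0.01142.
z = (0.55102 − 0.53)/0.01142 = 0.02102/0.01142 = 1.841.
Two-sided p-value ≈ 2·Φ(−1.841) = 0.0656, so at α = 0.1 we reject H₀.

z = 1.841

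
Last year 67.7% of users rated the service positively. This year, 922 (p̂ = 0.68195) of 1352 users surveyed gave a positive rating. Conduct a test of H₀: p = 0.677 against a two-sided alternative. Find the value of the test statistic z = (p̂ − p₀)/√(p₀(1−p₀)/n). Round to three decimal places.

p̂ = 922/1352 = 0.68195.
Under H₀, SE = √(0.677·0.323/1352) = √(0.000161739) = 0.01272.
z = (0.68195 − 0.677)/0.01272 = 0.00495/0.01272 = 0.389.

z = 0.389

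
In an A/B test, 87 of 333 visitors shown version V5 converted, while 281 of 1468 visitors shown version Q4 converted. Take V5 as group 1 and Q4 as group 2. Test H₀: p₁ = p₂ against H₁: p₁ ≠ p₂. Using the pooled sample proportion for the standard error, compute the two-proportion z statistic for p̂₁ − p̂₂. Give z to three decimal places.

p̂₁ = 87/333 = 0.26126, p̂₂ = 281/1468 = 0.19142.
Pooled p̂ = (87+281)/(333+1468) = 368/1801 = 0.20433.
SE = √(p̂(1−p̂)(1/n₁+1/n₂)) = √(0.20433·0.79567·0.0036842) = √(0.000598977) = 0.02447.
z = (0.26126 − 0.19142)/0.02447 = 0.06984/0.02447 = 2.854.

z = 2.854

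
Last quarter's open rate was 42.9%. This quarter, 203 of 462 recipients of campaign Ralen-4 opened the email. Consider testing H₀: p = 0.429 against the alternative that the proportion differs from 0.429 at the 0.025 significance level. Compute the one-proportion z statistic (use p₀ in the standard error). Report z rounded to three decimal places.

z = 0.451

p̂ = 203/462 = 0.43939.
SE = √(p₀(1−p₀)/n) = √(0.24496/462) = 0.02303.
z = (0.43939 − 0.429)/0.02303 = 0.01039/0.02303 = 0.451.
Two-sided p-value ≈ 2·Φ(−0.451) = 0.6517. With α = 0.025, fail to reject H₀.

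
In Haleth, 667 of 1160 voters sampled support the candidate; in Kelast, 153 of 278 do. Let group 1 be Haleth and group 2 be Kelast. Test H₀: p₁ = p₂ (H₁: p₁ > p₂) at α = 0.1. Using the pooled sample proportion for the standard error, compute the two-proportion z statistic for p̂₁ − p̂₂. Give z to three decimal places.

p̂₁ = 667/1160 ≈ 0.57500, p̂₂ = 153/278 ≈ 0.55036.
Pooled p̂ = (667+153)/(1160+278) = 820/1438 = 0.57024.
SE = √(p̂(1−p̂)(1/n₁+1/n₂)) = √(0.57024·0.42976·0.00445919) = √(0.0010928) = 0.03306.
z = (0.57500 − 0.55036)/0.03306 = 0.02464/0.03306 = 0.745.
p-value = P(Z > 0.745) ≈ 0.2280. With α = 0.1, fail to reject H₀.

z = 0.745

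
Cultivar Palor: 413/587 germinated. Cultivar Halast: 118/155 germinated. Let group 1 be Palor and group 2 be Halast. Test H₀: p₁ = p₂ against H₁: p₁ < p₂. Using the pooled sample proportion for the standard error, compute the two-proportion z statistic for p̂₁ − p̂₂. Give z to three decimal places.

z = -1.417

p̂₁ = 413/587 = 0.70358, p̂₂ = 118/155 = 0.76129.
Pooled p̂ = (413+118)/(587+155) = 531/742 = 0.71563.
SE = √(p̂(1−p̂)(1/n₁+1/n₂)) = √(0.71563·0.28437·0.00815519) = √(0.0016596) = 0.04074.
z = (0.70358 − 0.76129)/0.04074 = -0.05771/0.04074 = -1.417.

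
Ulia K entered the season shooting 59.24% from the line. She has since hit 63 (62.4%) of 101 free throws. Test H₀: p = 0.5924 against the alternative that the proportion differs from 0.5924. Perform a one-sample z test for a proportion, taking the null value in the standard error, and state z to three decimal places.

p̂ = 63/101 ≈ 0.62376.
SE = √(p₀(1−p₀)/n) = √(0.24146/101) = 0.04889.
z = (0.62376 − 0.5924)/0.04889 = 0.03136/0.04889 = 0.641.
Two-sided p-value ≈ 2·Φ(−0.641) = 0.5212.

z = 0.641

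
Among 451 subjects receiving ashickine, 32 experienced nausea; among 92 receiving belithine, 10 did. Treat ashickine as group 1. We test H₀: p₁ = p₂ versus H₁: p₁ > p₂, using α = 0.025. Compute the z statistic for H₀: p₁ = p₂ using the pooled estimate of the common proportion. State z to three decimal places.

z = -1.235

p̂₁ = 32/451 = 0.07095, p̂₂ = 10/92 = 0.10870.
Pooled p̂ = (32+10)/(451+92) = 42/543 = 0.07735.
SE = √(p̂(1−p̂)(1/n₁+1/n₂)) = √(0.07735·0.92265·0.0130869) = √(0.000933948) = 0.03056.
z = (0.07095 − 0.10870)/0.03056 = -0.03775/0.03056 = -1.235.
p-value = P(Z > -1.235) ≈ 0.8916; since p > α = 0.025, fail to reject H₀.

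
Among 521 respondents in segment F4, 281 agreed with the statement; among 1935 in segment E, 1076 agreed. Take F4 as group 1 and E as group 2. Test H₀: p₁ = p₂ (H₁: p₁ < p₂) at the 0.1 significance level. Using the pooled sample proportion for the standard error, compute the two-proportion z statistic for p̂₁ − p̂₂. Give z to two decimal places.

z = -0.68

p̂₁ = 281/521 ≈ 0.53935, p̂₂ = 1076/1935 ≈ 0.55607.
Pooled p̂ = (281+1076)/(521+1935) = 1357/2456 = 0.55252.
SE = √(p̂(1−p̂)(1/n₁+1/n₂)) = √(0.55252·0.44748·0.00243618) = √(0.000602324) = 0.02454.
z = (0.53935 − 0.55607)/0.02454 = -0.01672/0.02454 = -0.68.
p-value = P(Z < -0.681) ≈ 0.2478; since p > α = 0.1, fail to reject H₀.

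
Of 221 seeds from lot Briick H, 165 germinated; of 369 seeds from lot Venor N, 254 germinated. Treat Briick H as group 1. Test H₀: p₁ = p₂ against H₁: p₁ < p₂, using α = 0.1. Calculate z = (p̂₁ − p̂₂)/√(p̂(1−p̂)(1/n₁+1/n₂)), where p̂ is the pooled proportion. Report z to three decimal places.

p̂₁ = 165/221 ≈ 0.74661, p̂₂ = 254/369 ≈ 0.68835.
Pooled p̂ = (165+254)/(221+369) = 419/590 = 0.71017.
SE = √(p̂(1−p̂)(1/n₁+1/n₂)) = √(0.71017·0.28983·0.00723491) = √(0.00148915) = 0.03859.
z = (0.74661 − 0.68835)/0.03859 = 0.05826/0.03859 = 1.510.
p-value = P(Z < 1.510) ≈ 0.9344. With α = 0.1, fail to reject H₀.

z = 1.510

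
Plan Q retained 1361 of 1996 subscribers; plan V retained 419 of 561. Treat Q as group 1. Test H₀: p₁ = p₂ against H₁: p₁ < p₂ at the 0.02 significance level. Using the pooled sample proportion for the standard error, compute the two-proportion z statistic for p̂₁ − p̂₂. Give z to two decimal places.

p̂₁ = 1361/1996 = 0.68186, p̂₂ = 419/561 = 0.74688.
Pooled p̂ = (1361+419)/(1996+561) = 1780/2557 = 0.69613.
SE = √(0.211534 × 0.00228353) = 0.02198.
z = (0.68186 − 0.74688)/0.02198 = -0.06502/0.02198 = -2.96.
p-value = P(Z < -2.958) ≈ 0.0015, so at α = 0.02 we reject H₀.

z = -2.96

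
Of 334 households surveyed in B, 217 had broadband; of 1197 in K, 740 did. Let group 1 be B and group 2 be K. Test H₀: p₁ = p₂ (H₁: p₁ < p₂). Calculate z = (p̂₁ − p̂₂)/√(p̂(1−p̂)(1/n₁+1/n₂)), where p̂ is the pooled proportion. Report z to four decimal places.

z = 1.0511

p̂₁ = 217/334 = 0.649701, p̂₂ = 740/1197 = 0.618212.
Pooled p̂ = (217+740)/(334+1197) = 957/1531 = 0.625082.
SE = √(0.234355 × 0.00382943) = 0.029957.
z = (0.649701 − 0.618212)/0.029957 = 0.031489/0.029957 = 1.0511.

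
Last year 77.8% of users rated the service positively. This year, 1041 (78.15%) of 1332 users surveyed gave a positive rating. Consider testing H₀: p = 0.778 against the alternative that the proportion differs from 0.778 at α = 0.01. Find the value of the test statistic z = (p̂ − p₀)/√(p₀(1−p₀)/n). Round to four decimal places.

p̂ = 1041/1332 = 0.7815315.
SE = √(p₀(1−p₀)/n) = √(0.17272/1332) = 0.0113871.
z = (0.7815315 − 0.778)/0.0113871 = 0.0035315/0.0113871 = 0.3101.
p-value = 2·P(Z > 0.310) ≈ 0.7565. With α = 0.01, fail to reject H₀.

z = 0.3101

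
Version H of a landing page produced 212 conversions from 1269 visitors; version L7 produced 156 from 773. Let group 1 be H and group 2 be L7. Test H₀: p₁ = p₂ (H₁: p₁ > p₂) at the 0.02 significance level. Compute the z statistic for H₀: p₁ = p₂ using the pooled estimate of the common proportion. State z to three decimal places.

p̂₁ = 212/1269 = 0.167061, p̂₂ = 156/773 = 0.201811.
Pooled p̂ = (212+156)/(1269+773) = 368/2042 = 0.180215.
SE = √(0.147738 × 0.00208168) = 0.017537.
z = (0.167061 − 0.201811)/0.017537 = -0.034750/0.017537 = -1.982.
p-value = P(Z > -1.982) ≈ 0.9762. With α = 0.02, fail to reject H₀.

z = -1.982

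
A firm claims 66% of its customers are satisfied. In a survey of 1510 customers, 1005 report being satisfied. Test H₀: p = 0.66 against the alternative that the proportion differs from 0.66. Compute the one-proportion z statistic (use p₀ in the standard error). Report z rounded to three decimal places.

p̂ = 1005/1510 = 0.66556.
Standard error under H₀: √(0.66×0.34/1510) = 0.01219.
z = (0.66556 − 0.66)/0.01219 = 0.00556/0.01219 = 0.456.

z = 0.456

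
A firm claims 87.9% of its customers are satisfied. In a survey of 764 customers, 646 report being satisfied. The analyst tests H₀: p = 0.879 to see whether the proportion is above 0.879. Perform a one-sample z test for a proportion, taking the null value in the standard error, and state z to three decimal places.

z = -2.835

p̂ = 646/764 ≈ 0.84555.
Standard error under H₀: √(0.879×0.121/764) = 0.01180.
z = (0.84555 − 0.879)/0.01180 = -0.03345/0.01180 = -2.835.
p-value = P(Z > -2.835) ≈ 0.9977.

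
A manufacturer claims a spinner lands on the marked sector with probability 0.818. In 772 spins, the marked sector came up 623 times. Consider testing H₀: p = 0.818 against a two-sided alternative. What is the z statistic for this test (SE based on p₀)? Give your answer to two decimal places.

z = -0.79

p̂ = 623/772 = 0.8070.
Under H₀, SE = √(0.818·0.182/772) = √(0.000192845) = 0.0139.
z = (0.8070 − 0.818)/0.0139 = -0.0110/0.0139 = -0.79.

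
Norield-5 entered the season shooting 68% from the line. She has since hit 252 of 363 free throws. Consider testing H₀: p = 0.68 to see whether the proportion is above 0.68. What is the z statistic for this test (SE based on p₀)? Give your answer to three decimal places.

z = 0.581

p̂ = 252/363 = 0.694215.
SE = √(p₀(1−p₀)/n) = √(0.2176/363) = 0.024484.
z = (0.694215 − 0.68)/0.024484 = 0.014215/0.024484 = 0.581.
p-value = P(Z > 0.581) ≈ 0.2808.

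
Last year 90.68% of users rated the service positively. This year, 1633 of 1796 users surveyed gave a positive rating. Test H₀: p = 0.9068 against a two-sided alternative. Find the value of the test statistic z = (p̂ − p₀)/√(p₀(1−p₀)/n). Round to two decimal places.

p̂ = 1633/1796 = 0.90924.
Standard error under H₀: √(0.9068×0.0932/1796) = 0.00686.
z = (0.90924 − 0.9068)/0.00686 = 0.00244/0.00686 = 0.36.

z = 0.36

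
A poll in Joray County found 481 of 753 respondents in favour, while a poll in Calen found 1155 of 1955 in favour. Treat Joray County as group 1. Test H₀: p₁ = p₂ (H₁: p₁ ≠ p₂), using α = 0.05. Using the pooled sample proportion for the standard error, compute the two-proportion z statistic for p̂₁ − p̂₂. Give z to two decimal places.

z = 2.29

p̂₁ = 481/753 = 0.6388, p̂₂ = 1155/1955 = 0.5908.
Pooled p̂ = (481+1155)/(753+1955) = 1636/2708 = 0.6041.
SE = √(0.239156 × 0.00183953) = 0.0210.
z = (0.6388 − 0.5908)/0.0210 = 0.0480/0.0210 = 2.29.
Two-sided p-value ≈ 2·Φ(−2.288) = 0.0222, so at α = 0.05 we reject H₀.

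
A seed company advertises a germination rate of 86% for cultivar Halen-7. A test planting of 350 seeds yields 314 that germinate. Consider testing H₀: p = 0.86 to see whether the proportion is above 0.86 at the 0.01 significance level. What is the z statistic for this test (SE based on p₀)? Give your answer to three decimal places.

z = 2.003

p̂ = 314/350 ≈ 0.897143.
Under H₀, SE = √(0.86·0.14/350) = √(0.000344) = 0.018547.
z = (0.897143 − 0.86)/0.018547 = 0.037143/0.018547 = 2.003.
p-value = P(Z > 2.003) ≈ 0.0226, so at α = 0.01 we fail to reject H₀.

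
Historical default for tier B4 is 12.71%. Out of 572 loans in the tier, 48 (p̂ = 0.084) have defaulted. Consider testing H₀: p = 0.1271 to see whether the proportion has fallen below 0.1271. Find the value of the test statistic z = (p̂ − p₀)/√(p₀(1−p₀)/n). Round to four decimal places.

z = -3.1007

p̂ = 48/572 ≈ 0.083916.
Standard error under H₀: √(0.1271×0.8729/572) = 0.013927.
z = (0.083916 − 0.1271)/0.013927 = -0.043184/0.013927 = -3.1007.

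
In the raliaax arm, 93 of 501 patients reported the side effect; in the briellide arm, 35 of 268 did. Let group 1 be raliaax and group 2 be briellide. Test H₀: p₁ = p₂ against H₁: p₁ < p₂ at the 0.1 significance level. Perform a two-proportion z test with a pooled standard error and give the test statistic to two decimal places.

z = 1.95

p̂₁ = 93/501 = 0.1856, p̂₂ = 35/268 = 0.1306.
Pooled p̂ = (93+35)/(501+268) = 128/769 = 0.1664.
SE = √(0.138744 × 0.00572735) = 0.0282.
z = (0.1856 − 0.1306)/0.0282 = 0.0550/0.0282 = 1.95.
p-value = P(Z < 1.952) ≈ 0.9745; since p > α = 0.1, fail to reject H₀.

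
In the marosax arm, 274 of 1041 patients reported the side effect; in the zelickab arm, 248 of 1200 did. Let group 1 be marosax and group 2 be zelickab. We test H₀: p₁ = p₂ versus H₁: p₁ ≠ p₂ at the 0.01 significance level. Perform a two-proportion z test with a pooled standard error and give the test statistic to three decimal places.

p̂₁ = 274/1041 ≈ 0.263208, p̂₂ = 248/1200 ≈ 0.206667.
Pooled p̂ = (274+248)/(1041+1200) = 522/2241 = 0.232932.
SE = √(p̂(1−p̂)(1/n₁+1/n₂)) = √(0.232932·0.767068·0.00179395) = √(0.000320533) = 0.017903.
z = (0.263208 − 0.206667)/0.017903 = 0.056541/0.017903 = 3.158.
p-value = 2·P(Z > 3.158) ≈ 0.0016, so at α = 0.01 we reject H₀.

z = 3.158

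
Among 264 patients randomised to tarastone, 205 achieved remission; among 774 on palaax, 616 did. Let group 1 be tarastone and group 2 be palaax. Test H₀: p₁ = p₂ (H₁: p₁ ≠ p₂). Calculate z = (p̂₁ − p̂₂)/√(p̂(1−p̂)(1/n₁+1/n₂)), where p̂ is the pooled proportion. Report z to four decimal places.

z = -0.6677

p̂₁ = 205/264 ≈ 0.776515, p̂₂ = 616/774 ≈ 0.795866.
Pooled p̂ = (205+616)/(264+774) = 821/1038 = 0.790944.
SE = √(p̂(1−p̂)(1/n₁+1/n₂)) = √(0.790944·0.209056·0.00507987) = √(0.000839964) = 0.028982.
z = (0.776515 − 0.795866)/0.028982 = -0.019351/0.028982 = -0.6677.
p-value = 2·P(Z > 0.668) ≈ 0.5043.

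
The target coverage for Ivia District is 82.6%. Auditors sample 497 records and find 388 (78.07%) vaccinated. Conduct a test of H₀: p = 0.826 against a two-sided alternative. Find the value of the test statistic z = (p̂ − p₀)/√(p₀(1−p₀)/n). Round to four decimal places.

z = -2.6648

p̂ = 388/497 = 0.7806841.
Under H₀, SE = √(0.826·0.174/497) = √(0.000289183) = 0.0170054.
z = (0.7806841 − 0.826)/0.0170054 = -0.0453159/0.0170054 = -2.6648.
Two-sided p-value ≈ 2·Φ(−2.665) = 0.0077.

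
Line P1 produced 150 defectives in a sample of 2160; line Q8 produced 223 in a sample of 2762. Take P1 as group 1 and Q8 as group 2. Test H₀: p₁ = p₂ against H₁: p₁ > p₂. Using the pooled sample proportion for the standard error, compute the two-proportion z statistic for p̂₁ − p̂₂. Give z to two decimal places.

z = -1.49

p̂₁ = 150/2160 ≈ 0.0694, p̂₂ = 223/2762 ≈ 0.0807.
Pooled p̂ = (150+223)/(2160+2762) = 373/4922 = 0.0758.
SE = √(p̂(1−p̂)(1/n₁+1/n₂)) = √(0.0758·0.9242·0.000825019) = √(5.77838e-05) = 0.0076.
z = (0.0694 − 0.0807)/0.0076 = -0.0113/0.0076 = -1.49.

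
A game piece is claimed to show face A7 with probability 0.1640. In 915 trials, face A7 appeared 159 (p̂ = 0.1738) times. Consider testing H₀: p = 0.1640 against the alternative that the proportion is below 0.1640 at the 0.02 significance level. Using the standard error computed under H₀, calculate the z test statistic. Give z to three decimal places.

z = 0.798

p̂ = 159/915 ≈ 0.17377.
SE = √(p₀(1−p₀)/n) = √(0.1371/915) = 0.01224.
z = (0.17377 − 0.164)/0.01224 = 0.00977/0.01224 = 0.798.
p-value = P(Z < 0.798) ≈ 0.7876, so at α = 0.02 we fail to reject H₀.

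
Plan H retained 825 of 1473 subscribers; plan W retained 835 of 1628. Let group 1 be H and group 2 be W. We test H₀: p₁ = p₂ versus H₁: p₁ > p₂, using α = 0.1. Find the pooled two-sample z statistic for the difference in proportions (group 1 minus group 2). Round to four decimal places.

p̂₁ = 825/1473 = 0.560081, p̂₂ = 835/1628 = 0.512899.
Pooled p̂ = (825+835)/(1473+1628) = 1660/3101 = 0.535311.
SE = √(0.248753 × 0.00129314) = 0.017935.
z = (0.560081 − 0.512899)/0.017935 = 0.047182/0.017935 = 2.6307.
p-value = P(Z > 2.631) ≈ 0.0043. With α = 0.1, reject H₀.

z = 2.6307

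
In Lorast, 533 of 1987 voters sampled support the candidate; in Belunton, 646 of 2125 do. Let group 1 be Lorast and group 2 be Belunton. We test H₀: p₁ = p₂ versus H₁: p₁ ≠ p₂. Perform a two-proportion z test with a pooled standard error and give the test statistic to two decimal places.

p̂₁ = 533/1987 ≈ 0.26824, p̂₂ = 646/2125 ≈ 0.30400.
Pooled p̂ = (533+646)/(1987+2125) = 1179/4112 = 0.28672.
SE = √(0.204512 × 0.000973859) = 0.01411.
z = (0.26824 − 0.30400)/0.01411 = -0.03576/0.01411 = -2.53.
Two-sided p-value ≈ 2·Φ(−2.534) = 0.0113.

z = -2.53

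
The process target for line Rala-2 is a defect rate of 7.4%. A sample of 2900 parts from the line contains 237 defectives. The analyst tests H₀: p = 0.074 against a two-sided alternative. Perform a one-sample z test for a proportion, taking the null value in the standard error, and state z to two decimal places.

p̂ = 237/2900 = 0.08172.
Standard error under H₀: √(0.074×0.926/2900) = 0.00486.
z = (0.08172 − 0.074)/0.00486 = 0.00772/0.00486 = 1.59.

z = 1.59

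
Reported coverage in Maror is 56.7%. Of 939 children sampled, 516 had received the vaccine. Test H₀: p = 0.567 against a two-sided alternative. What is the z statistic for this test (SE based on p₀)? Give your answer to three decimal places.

z = -1.081

p̂ = 516/939 = 0.54952.
Standard error under H₀: √(0.567×0.433/939) = 0.01617.
z = (0.54952 − 0.567)/0.01617 = -0.01748/0.01617 = -1.081.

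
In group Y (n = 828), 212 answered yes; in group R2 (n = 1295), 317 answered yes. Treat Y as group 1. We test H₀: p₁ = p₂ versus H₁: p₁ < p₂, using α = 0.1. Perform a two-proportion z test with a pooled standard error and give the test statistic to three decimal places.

p̂₁ = 212/828 = 0.256039, p̂₂ = 317/1295 = 0.244788.
Pooled p̂ = (212+317)/(828+1295) = 529/2123 = 0.249176.
SE = √(p̂(1−p̂)(1/n₁+1/n₂)) = √(0.249176·0.750824·0.00197993) = √(0.00037042) = 0.019246.
z = (0.256039 − 0.244788)/0.019246 = 0.011251/0.019246 = 0.585.
p-value = P(Z < 0.585) ≈ 0.7206. With α = 0.1, fail to reject H₀.

z = 0.585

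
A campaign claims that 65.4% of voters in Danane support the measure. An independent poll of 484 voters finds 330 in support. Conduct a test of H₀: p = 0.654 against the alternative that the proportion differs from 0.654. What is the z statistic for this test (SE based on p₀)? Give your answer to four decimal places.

p̂ = 330/484 = 0.6818182.
Under H₀, SE = √(0.654·0.346/484) = √(0.000467529) = 0.0216224.
z = (0.6818182 − 0.654)/0.0216224 = 0.0278182/0.0216224 = 1.2865.
Two-sided p-value ≈ 2·Φ(−1.287) = 0.1983.

z = 1.2865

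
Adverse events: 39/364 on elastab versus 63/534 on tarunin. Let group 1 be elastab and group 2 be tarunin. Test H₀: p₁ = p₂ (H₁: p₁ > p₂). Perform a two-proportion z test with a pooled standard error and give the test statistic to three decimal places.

p̂₁ = 39/364 ≈ 0.107143, p̂₂ = 63/534 ≈ 0.117978.
Pooled p̂ = (39+63)/(364+534) = 102/898 = 0.113586.
SE = √(0.100684 × 0.00461991) = 0.021567.
z = (0.107143 − 0.117978)/0.021567 = -0.010835/0.021567 = -0.502.
p-value = P(Z > -0.502) ≈ 0.6923.

z = -0.502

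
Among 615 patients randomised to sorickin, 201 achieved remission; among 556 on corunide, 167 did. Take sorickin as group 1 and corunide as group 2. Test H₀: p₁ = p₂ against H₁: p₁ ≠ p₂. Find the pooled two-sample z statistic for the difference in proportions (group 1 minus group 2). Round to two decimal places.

p̂₁ = 201/615 ≈ 0.3268, p̂₂ = 167/556 ≈ 0.3004.
Pooled p̂ = (201+167)/(615+556) = 368/1171 = 0.3143.
SE = √(0.215501 × 0.00342458) = 0.0272.
z = (0.3268 − 0.3004)/0.0272 = 0.0264/0.0272 = 0.97.
Two-sided p-value ≈ 2·Φ(−0.974) = 0.3299.

z = 0.97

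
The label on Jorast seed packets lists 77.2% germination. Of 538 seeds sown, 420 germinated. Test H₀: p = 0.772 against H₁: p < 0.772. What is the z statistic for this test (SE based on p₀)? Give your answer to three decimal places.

z = 0.479

p̂ = 420/538 = 0.78067.
SE = √(p₀(1−p₀)/n) = √(0.17602/538) = 0.01809.
z = (0.78067 − 0.772)/0.01809 = 0.00867/0.01809 = 0.479.
p-value = P(Z < 0.479) ≈ 0.6841.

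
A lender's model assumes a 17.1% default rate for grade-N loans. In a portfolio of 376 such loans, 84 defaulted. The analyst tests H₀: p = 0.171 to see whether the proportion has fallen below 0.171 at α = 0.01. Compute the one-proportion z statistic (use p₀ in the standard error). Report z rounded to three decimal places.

p̂ = 84/376 = 0.223404.
Under H₀, SE = √(0.171·0.829/376) = √(0.000377019) = 0.019417.
z = (0.223404 − 0.171)/0.019417 = 0.052404/0.019417 = 2.699.
p-value = P(Z < 2.699) ≈ 0.9965, so at α = 0.01 we fail to reject H₀.

z = 2.699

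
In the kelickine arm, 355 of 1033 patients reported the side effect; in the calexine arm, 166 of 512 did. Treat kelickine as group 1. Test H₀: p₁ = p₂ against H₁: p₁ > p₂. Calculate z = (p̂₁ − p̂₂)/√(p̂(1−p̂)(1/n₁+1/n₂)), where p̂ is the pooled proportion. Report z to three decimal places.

z = 0.761

p̂₁ = 355/1033 ≈ 0.34366, p̂₂ = 166/512 ≈ 0.32422.
Pooled p̂ = (355+166)/(1033+512) = 521/1545 = 0.33722.
SE = √(p̂(1−p̂)(1/n₁+1/n₂)) = √(0.33722·0.66278·0.00292118) = √(0.000652888) = 0.02555.
z = (0.34366 − 0.32422)/0.02555 = 0.01944/0.02555 = 0.761.
p-value = P(Z > 0.761) ≈ 0.2234.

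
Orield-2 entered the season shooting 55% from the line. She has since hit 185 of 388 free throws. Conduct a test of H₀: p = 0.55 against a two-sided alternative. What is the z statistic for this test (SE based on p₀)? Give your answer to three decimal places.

p̂ = 185/388 ≈ 0.47680.
Standard error under H₀: √(0.55×0.45/388) = 0.02526.
z = (0.47680 − 0.55)/0.02526 = -0.07320/0.02526 = -2.898.
p-value = 2·P(Z > 2.898) ≈ 0.0038.

z = -2.898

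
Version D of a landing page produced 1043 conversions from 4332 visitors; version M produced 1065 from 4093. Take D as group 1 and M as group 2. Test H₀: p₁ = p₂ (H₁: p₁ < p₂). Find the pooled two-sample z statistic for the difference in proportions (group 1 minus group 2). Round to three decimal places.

p̂₁ = 1043/4332 ≈ 0.24077, p̂₂ = 1065/4093 ≈ 0.26020.
Pooled p̂ = (1043+1065)/(4332+4093) = 2108/8425 = 0.25021.
SE = √(0.187604 × 0.00047516) = 0.00944.
z = (0.24077 − 0.26020)/0.00944 = -0.01943/0.00944 = -2.058.
p-value = P(Z < -2.058) ≈ 0.0198.

z = -2.058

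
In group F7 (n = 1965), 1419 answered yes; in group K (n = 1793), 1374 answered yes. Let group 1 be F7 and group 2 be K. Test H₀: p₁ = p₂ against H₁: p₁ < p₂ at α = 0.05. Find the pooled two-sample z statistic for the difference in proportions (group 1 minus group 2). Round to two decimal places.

p̂₁ = 1419/1965 ≈ 0.72214, p̂₂ = 1374/1793 ≈ 0.76631.
Pooled p̂ = (1419+1374)/(1965+1793) = 2793/3758 = 0.74321.
SE = √(p̂(1−p̂)(1/n₁+1/n₂)) = √(0.74321·0.25679·0.00106663) = √(0.000203563) = 0.01427.
z = (0.72214 − 0.76631)/0.01427 = -0.04417/0.01427 = -3.10.
p-value = P(Z < -3.096) ≈ 0.0010, so at α = 0.05 we reject H₀.

z = -3.10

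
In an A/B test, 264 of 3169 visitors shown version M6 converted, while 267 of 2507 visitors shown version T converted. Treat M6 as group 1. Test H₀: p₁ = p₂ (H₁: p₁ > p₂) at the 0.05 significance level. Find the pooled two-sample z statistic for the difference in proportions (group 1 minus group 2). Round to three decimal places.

p̂₁ = 264/3169 = 0.083307, p̂₂ = 267/2507 = 0.106502.
Pooled p̂ = (264+267)/(3169+2507) = 531/5676 = 0.093552.
SE = √(p̂(1−p̂)(1/n₁+1/n₂)) = √(0.093552·0.906448·0.00071444) = √(6.05844e-05) = 0.007784.
z = (0.083307 − 0.106502)/0.007784 = -0.023195/0.007784 = -2.980.
p-value = P(Z > -2.980) ≈ 0.9986; since p > α = 0.05, fail to reject H₀.

z = -2.980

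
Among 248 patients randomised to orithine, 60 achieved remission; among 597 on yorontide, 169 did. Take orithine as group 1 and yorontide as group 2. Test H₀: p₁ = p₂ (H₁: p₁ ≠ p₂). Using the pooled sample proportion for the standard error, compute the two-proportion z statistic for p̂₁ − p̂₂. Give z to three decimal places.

p̂₁ = 60/248 ≈ 0.24194, p̂₂ = 169/597 ≈ 0.28308.
Pooled p̂ = (60+169)/(248+597) = 229/845 = 0.27101.
SE = √(0.197562 × 0.0057073) = 0.03358.
z = (0.24194 − 0.28308)/0.03358 = -0.04114/0.03358 = -1.225.
Two-sided p-value ≈ 2·Φ(−1.225) = 0.2204.

z = -1.225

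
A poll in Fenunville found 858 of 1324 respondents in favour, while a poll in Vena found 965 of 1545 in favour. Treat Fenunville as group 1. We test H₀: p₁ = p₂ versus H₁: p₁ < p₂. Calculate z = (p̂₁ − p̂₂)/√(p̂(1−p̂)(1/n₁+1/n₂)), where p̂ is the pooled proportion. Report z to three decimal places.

z = 1.300

p̂₁ = 858/1324 = 0.64804, p̂₂ = 965/1545 = 0.62460.
Pooled p̂ = (858+965)/(1324+1545) = 1823/2869 = 0.63541.
SE = √(0.231663 × 0.00140254) = 0.01803.
z = (0.64804 − 0.62460)/0.01803 = 0.02344/0.01803 = 1.300.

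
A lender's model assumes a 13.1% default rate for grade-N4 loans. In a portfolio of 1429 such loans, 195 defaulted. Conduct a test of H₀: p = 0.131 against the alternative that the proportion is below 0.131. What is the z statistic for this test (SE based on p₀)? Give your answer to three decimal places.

z = 0.612

p̂ = 195/1429 ≈ 0.136459.
Standard error under H₀: √(0.131×0.869/1429) = 0.008925.
z = (0.136459 − 0.131)/0.008925 = 0.005459/0.008925 = 0.612.
p-value = P(Z < 0.612) ≈ 0.7296.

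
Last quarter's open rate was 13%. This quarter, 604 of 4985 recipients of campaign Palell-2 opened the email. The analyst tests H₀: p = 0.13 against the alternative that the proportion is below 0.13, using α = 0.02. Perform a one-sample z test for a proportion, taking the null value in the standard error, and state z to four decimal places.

p̂ = 604/4985 ≈ 0.1211635.
Under H₀, SE = √(0.13·0.87/4985) = √(2.26881e-05) = 0.0047632.
z = (0.1211635 − 0.13)/0.0047632 = -0.0088365/0.0047632 = -1.8552.
p-value = P(Z < -1.855) ≈ 0.0318, so at α = 0.02 we fail to reject H₀.

z = -1.8552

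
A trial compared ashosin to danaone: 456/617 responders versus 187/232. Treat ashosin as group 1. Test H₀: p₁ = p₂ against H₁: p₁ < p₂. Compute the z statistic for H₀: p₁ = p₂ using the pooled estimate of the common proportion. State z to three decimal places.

z = -2.029

p̂₁ = 456/617 = 0.73906, p̂₂ = 187/232 = 0.80603.
Pooled p̂ = (456+187)/(617+232) = 643/849 = 0.75736.
SE = √(p̂(1−p̂)(1/n₁+1/n₂)) = √(0.75736·0.24264·0.00593109) = √(0.00108993) = 0.03301.
z = (0.73906 − 0.80603)/0.03301 = -0.06697/0.03301 = -2.029.
p-value = P(Z < -2.029) ≈ 0.0212.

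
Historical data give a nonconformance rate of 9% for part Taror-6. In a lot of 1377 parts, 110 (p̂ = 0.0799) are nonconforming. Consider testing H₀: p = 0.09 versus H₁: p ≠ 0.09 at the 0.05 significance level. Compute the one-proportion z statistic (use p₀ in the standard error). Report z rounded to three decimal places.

z = -1.312

p̂ = 110/1377 = 0.079884.
Standard error under H₀: √(0.09×0.91/1377) = 0.007712.
z = (0.079884 − 0.09)/0.007712 = -0.010116/0.007712 = -1.312.
p-value = 2·P(Z > 1.312) ≈ 0.1896, so at α = 0.05 we fail to reject H₀.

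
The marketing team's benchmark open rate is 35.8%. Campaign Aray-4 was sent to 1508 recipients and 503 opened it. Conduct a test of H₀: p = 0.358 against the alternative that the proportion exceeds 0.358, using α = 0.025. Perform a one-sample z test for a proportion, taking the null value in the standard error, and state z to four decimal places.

p̂ = 503/1508 = 0.3335544.
Under H₀, SE = √(0.358·0.642/1508) = √(0.000152411) = 0.0123455.
z = (0.3335544 − 0.358)/0.0123455 = -0.0244456/0.0123455 = -1.9801.
p-value = P(Z > -1.980) ≈ 0.9762, so at α = 0.025 we fail to reject H₀.

z = -1.9801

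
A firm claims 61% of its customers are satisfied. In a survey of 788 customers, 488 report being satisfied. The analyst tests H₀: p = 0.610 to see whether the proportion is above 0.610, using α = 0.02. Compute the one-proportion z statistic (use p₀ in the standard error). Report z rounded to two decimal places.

z = 0.53

p̂ = 488/788 = 0.6193.
SE = √(p₀(1−p₀)/n) = √(0.2379/788) = 0.0174.
z = (0.6193 − 0.61)/0.0174 = 0.0093/0.0174 = 0.53.
p-value = P(Z > 0.535) ≈ 0.2965, so at α = 0.02 we fail to reject H₀.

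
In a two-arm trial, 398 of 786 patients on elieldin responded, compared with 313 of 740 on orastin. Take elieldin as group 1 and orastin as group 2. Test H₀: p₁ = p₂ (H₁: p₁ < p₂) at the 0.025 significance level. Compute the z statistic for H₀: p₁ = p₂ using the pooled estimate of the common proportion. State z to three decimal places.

p̂₁ = 398/786 ≈ 0.50636, p̂₂ = 313/740 ≈ 0.42297.
Pooled p̂ = (398+313)/(786+740) = 711/1526 = 0.46592.
SE = √(p̂(1−p̂)(1/n₁+1/n₂)) = √(0.46592·0.53408·0.00262362) = √(0.000652858) = 0.02555.
z = (0.50636 − 0.42297)/0.02555 = 0.08339/0.02555 = 3.264.
p-value = P(Z < 3.264) ≈ 0.9994, so at α = 0.025 we fail to reject H₀.

z = 3.264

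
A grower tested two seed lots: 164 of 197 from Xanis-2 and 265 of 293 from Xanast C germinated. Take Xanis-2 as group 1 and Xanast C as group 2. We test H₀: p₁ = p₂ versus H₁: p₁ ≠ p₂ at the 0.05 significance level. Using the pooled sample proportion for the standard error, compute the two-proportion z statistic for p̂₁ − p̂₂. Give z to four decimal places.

p̂₁ = 164/197 ≈ 0.832487, p̂₂ = 265/293 ≈ 0.904437.
Pooled p̂ = (164+265)/(197+293) = 429/490 = 0.875510.
SE = √(p̂(1−p̂)(1/n₁+1/n₂)) = √(0.875510·0.124490·0.00848911) = √(0.000925246) = 0.030418.
z = (0.832487 − 0.904437)/0.030418 = -0.071950/0.030418 = -2.3654.
p-value = 2·P(Z > 2.365) ≈ 0.0180; since p < α = 0.05, reject H₀.

z = -2.3654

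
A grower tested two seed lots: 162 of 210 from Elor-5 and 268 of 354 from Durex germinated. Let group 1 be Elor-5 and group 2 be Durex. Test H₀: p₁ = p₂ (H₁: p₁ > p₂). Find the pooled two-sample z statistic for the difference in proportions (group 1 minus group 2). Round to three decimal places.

z = 0.388

p̂₁ = 162/210 ≈ 0.77143, p̂₂ = 268/354 ≈ 0.75706.
Pooled p̂ = (162+268)/(210+354) = 430/564 = 0.76241.
SE = √(p̂(1−p̂)(1/n₁+1/n₂)) = √(0.76241·0.23759·0.00758676) = √(0.00137427) = 0.03707.
z = (0.77143 − 0.75706)/0.03707 = 0.01437/0.03707 = 0.388.
p-value = P(Z > 0.388) ≈ 0.3492.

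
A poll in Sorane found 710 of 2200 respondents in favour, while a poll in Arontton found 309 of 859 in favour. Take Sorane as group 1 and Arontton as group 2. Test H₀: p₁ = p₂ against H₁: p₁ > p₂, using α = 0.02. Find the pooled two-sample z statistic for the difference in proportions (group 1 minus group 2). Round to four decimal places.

p̂₁ = 710/2200 = 0.3227273, p̂₂ = 309/859 = 0.3597206.
Pooled p̂ = (710+309)/(2200+859) = 1019/3059 = 0.3331154.
SE = √(0.22215 × 0.00161869) = 0.0189629.
z = (0.3227273 − 0.3597206)/0.0189629 = -0.0369933/0.0189629 = -1.9508.
p-value = P(Z > -1.951) ≈ 0.9745, so at α = 0.02 we fail to reject H₀.

z = -1.9508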